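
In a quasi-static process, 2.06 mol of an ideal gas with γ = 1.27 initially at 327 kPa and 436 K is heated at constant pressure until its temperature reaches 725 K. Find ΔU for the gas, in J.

18300 J

V₁ = nRT₁/P₁ = 2.06×8.314×436/327 = 22.8 L.
Isobaric: P stays 327 kPa; V/T = const ⇒ T₂ = 725 K, V₂ = 38.0 L.
For an ideal gas ΔU = nCvΔT with Cv = R/(γ−1) = 30.8 J/(mol·K).
ΔU = 2.06×30.8×(725−436) = 18300 J.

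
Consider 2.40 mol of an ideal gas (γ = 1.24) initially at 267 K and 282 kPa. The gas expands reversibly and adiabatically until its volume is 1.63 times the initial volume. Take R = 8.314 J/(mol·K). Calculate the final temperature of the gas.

237 K

V₁ = nRT₁/P₁ = 2.40×8.314×267/282 = 18.9 L.
Adiabatic: TV^(γ−1) = const ⇒ T₂ = 267×(0.613)^0.240 = 237 K; PV^γ = const ⇒ P₂ = 154 kPa.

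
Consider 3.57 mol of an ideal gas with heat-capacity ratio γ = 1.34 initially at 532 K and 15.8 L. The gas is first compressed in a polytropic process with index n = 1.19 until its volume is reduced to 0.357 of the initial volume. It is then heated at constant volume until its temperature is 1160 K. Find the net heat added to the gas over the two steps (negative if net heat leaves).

36900 J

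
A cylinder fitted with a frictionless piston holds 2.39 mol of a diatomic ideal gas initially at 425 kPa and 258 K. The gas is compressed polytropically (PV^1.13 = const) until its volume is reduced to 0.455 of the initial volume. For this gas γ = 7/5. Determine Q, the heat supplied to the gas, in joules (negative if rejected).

V₁ = nRT₁/P₁ = 2.39×8.314×258/425 = 12.1 L.
Polytropic n=1.13: T₂ = T₁(V₁/V₂)^(n−1) = 258×(2.20)^0.13 = 286 K; P₂ = P₁(V₁/V₂)^n = 1030 kPa.
W = (P₁V₁−P₂V₂)/(n−1) = (425×12.1−1030×5.49)/0.13 = -4250 J.
ΔU = nCvΔT = 2.39×20.8×(286−258) = 1380 J.
Q = ΔU + W = -2870 J.

-2870 J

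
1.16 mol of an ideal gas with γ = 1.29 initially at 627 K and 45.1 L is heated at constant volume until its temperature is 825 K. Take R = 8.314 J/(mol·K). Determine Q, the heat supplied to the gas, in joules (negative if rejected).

6580 J

P₁ = nRT₁/V₁ = 1.16×8.314×627/45.1 = 134 kPa.
Isochoric: V stays 45.1 L; P/T = const ⇒ T₂ = 825 K, P₂ = 176 kPa.
W = 0 (no volume change).
ΔU = nCvΔT = 1.16×28.7×(825−627) = 6580 J.
Q = ΔU = 6580 J.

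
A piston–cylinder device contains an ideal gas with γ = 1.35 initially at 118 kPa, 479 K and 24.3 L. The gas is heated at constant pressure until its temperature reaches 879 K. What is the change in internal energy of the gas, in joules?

6840 J

n = P₁V₁/(RT₁) = 118×24.3/(8.314×479) = 0.720 mol.
Isobaric: P stays 118 kPa; V/T = const ⇒ T₂ = 879 K, V₂ = 44.6 L.
For an ideal gas ΔU = nCvΔT with Cv = R/(γ−1) = 23.8 J/(mol·K).
ΔU = 0.720×23.8×(879−479) = 6840 J.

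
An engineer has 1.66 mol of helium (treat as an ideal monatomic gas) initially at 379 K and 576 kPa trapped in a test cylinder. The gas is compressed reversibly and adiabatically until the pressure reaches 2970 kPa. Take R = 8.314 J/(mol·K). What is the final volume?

V₁ = nRT₁/P₁ = 1.66×8.314×379/576 = 9.08 L.
Adiabatic: T₂/T₁ = (P₂/P₁)^((γ−1)/γ) ⇒ T₂ = 379×(5.16)^0.400 = 730 K; V₂ = 3.39 L.

3.39 L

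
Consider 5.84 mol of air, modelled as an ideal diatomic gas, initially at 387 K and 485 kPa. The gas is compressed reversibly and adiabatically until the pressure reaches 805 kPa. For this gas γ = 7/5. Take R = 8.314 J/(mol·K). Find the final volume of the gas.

27.0 L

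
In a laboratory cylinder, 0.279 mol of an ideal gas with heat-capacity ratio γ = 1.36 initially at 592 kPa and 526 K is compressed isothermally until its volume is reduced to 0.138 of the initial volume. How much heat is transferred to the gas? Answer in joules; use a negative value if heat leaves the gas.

-2420 J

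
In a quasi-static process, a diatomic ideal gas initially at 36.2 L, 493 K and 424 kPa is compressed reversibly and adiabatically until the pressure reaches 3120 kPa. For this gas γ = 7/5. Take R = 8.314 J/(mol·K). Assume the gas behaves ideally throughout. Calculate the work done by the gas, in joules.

-29500 J

n = P₁V₁/(RT₁) = 424×36.2/(8.314×493) = 3.74 mol.
Adiabatic: T₂/T₁ = (P₂/P₁)^((γ−1)/γ) ⇒ T₂ = 493×(7.36)^0.286 = 872 K; V₂ = 8.70 L.
ΔU = nCvΔT = 3.74×20.8×(872−493) = 29500 J.
Q = 0 for an adiabatic process, so W = −ΔU = -29500 J.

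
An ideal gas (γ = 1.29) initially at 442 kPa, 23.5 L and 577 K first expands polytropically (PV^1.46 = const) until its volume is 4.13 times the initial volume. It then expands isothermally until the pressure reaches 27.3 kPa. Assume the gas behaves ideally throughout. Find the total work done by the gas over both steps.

n = P₁V₁/(RT₁) = 442×23.5/(8.314×577) = 2.17 mol.
Step 1 — Polytropic n=1.46: T₂ = T₁(V₁/V₂)^(n−1) = 577×(0.242)^0.46 = 300 K; P₂ = P₁(V₁/V₂)^n = 55.7 kPa.
W = (P₁V₁−P₂V₂)/(n−1) = (442×23.5−55.7×97.1)/0.46 = 10800 J.
ΔU = nCvΔT = 2.17×28.7×(300−577) = -17200 J.
Q = ΔU + W = -6340 J.
State after step 1: P = 55.7 kPa, V = 97.1 L, T = 300 K.
Step 2 — Isothermal: T stays 300 K; PV = const ⇒ V₂ = 198 L, P₂ = 27.3 kPa.
ΔU = 0 (ideal gas, T constant).
W = nRT ln(V₂/V₁) = 2.17×8.314×300×ln(2.04) = 3860 J.
Q = ΔU + W = 3860 J.
Net over both steps: W = 14700 J, Q = -2480 J, ΔU = -17200 J.

14700 J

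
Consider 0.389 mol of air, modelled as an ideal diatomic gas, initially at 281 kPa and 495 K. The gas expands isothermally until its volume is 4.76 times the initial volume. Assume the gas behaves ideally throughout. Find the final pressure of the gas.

59.0 kPa

V₁ = nRT₁/P₁ = 0.389×8.314×495/281 = 5.70 L.
Isothermal: T stays 495 K; PV = const ⇒ V₂ = 27.1 L, P₂ = 59.0 kPa.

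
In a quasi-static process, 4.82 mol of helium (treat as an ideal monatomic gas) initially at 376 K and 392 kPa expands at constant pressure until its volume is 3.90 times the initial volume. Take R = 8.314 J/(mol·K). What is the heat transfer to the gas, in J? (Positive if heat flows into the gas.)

V₁ = nRT₁/P₁ = 4.82×8.314×376/392 = 38.4 L.
Isobaric: P stays 392 kPa; V/T = const ⇒ T₂ = 1470 K, V₂ = 150 L.
W = PΔV = 392×(150−38.4) kPa·L = 43700 J.
ΔU = nCvΔT = 4.82×12.5×(1470−376) = 65500 J.
Q = ΔU + W = nCpΔT = 109000 J.

109000 J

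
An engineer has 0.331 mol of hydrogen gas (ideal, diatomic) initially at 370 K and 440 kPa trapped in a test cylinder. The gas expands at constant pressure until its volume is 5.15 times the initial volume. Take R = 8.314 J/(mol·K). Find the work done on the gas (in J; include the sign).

-4230 J

V₁ = nRT₁/P₁ = 0.331×8.314×370/440 = 2.31 L.
Isobaric: P stays 440 kPa; V/T = const ⇒ T₂ = 1910 K, V₂ = 11.9 L.
W = PΔV = 440×(11.9−2.31) kPa·L = 4230 J.
Work done on the gas = −W_by = -4230 J.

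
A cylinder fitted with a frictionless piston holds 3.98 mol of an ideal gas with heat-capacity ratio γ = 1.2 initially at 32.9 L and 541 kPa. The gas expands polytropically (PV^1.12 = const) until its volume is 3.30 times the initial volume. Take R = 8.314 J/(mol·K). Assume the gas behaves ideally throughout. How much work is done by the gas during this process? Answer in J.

T₁ = P₁V₁/(nR) = 541×32.9/(3.98×8.314) = 538 K.
Polytropic n=1.12: T₂ = T₁(V₁/V₂)^(n−1) = 538×(0.303)^0.12 = 466 K; P₂ = P₁(V₁/V₂)^n = 142 kPa.
W = (P₁V₁−P₂V₂)/(n−1) = (541×32.9−142×109)/0.12 = 19800 J.

19800 J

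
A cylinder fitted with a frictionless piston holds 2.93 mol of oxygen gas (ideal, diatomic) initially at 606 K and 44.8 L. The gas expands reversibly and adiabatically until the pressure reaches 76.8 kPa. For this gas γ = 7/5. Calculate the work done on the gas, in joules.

P₁ = nRT₁/V₁ = 2.93×8.314×606/44.8 = 330 kPa.
Adiabatic: T₂/T₁ = (P₂/P₁)^((γ−1)/γ) ⇒ T₂ = 606×(0.233)^0.286 = 400 K; V₂ = 127 L.
ΔU = nCvΔT = 2.93×20.8×(400−606) = -12600 J.
Q = 0 for an adiabatic process, so W = −ΔU = 12600 J.
Work done on the gas = −W_by = -12600 J.

-12600 J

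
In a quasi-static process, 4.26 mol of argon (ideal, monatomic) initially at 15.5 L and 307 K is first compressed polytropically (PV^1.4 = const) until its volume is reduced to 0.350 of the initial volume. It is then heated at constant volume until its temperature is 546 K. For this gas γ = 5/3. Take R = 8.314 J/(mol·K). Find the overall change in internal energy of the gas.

12700 J

P₁ = nRT₁/V₁ = 4.26×8.314×307/15.5 = 701 kPa.
Step 1 — Polytropic n=1.4: T₂ = T₁(V₁/V₂)^(n−1) = 307×(2.86)^0.40 = 467 K; P₂ = P₁(V₁/V₂)^n = 3050 kPa.
W = (P₁V₁−P₂V₂)/(n−1) = (701×15.5−3050×5.42)/0.40 = -14200 J.
ΔU = nCvΔT = 4.26×12.5×(467−307) = 8510 J.
Q = ΔU + W = -5670 J.
State after step 1: P = 3050 kPa, V = 5.42 L, T = 467 K.
Step 2 — Isochoric: V stays 5.42 L; P/T = const ⇒ T₂ = 546 K, P₂ = 3560 kPa.
W = 0 (no volume change).
ΔU = nCvΔT = 4.26×12.5×(546−467) = 4190 J.
Q = ΔU = 4190 J.
Net over both steps: W = -14200 J, Q = -1490 J, ΔU = 12700 J.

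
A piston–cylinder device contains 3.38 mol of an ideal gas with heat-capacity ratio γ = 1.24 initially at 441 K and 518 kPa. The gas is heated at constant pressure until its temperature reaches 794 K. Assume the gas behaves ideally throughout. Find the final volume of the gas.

V₁ = nRT₁/P₁ = 3.38×8.314×441/518 = 23.9 L.
Isobaric: P stays 518 kPa; V/T = const ⇒ T₂ = 794 K, V₂ = 43.1 L.

43.1 L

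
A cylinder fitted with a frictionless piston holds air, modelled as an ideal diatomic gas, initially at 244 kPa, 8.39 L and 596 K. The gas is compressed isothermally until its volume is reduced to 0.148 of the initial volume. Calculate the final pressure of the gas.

1650 kPa

Isothermal: T stays 596 K; PV = const ⇒ V₂ = 1.24 L, P₂ = 1650 kPa.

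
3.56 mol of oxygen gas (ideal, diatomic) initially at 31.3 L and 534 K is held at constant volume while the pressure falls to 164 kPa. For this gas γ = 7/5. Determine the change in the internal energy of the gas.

P₁ = nRT₁/V₁ = 3.56×8.314×534/31.3 = 505 kPa.
Isochoric: V stays 31.3 L; P/T = const ⇒ T₂ = 173 K, P₂ = 164 kPa.
For an ideal gas ΔU = nCvΔT with Cv = (5/2)R = 20.8 J/(mol·K).
ΔU = 3.56×20.8×(173−534) = -26700 J.

-26700 J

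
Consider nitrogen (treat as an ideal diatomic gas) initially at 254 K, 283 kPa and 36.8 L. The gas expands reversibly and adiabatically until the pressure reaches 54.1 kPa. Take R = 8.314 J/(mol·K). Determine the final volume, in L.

120 L

Adiabatic: T₂/T₁ = (P₂/P₁)^((γ−1)/γ) ⇒ T₂ = 254×(0.191)^0.286 = 158 K; V₂ = 120 L.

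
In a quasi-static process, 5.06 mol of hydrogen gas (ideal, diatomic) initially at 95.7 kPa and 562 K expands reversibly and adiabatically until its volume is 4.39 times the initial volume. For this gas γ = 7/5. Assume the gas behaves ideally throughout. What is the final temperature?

V₁ = nRT₁/P₁ = 5.06×8.314×562/95.7 = 247 L.
Adiabatic: TV^(γ−1) = const ⇒ T₂ = 562×(0.228)^0.400 = 311 K; PV^γ = const ⇒ P₂ = 12.1 kPa.

311 K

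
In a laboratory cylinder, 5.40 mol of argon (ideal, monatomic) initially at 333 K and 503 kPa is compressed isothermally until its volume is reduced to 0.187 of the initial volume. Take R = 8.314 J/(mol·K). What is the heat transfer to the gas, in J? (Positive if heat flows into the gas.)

V₁ = nRT₁/P₁ = 5.40×8.314×333/503 = 29.7 L.
Isothermal: T stays 333 K; PV = const ⇒ V₂ = 5.56 L, P₂ = 2690 kPa.
ΔU = 0 (ideal gas, T constant).
W = nRT ln(V₂/V₁) = 5.40×8.314×333×ln(0.187) = -25100 J.
Q = ΔU + W = -25100 J.

-25100 J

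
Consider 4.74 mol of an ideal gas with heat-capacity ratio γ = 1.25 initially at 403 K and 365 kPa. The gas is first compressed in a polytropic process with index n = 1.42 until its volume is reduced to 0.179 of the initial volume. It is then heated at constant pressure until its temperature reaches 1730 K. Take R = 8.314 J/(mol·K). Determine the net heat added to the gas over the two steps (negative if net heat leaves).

V₁ = nRT₁/P₁ = 4.74×8.314×403/365 = 43.5 L.
Step 1 — Polytropic n=1.42: T₂ = T₁(V₁/V₂)^(n−1) = 403×(5.59)^0.42 = 830 K; P₂ = P₁(V₁/V₂)^n = 4200 kPa.
W = (P₁V₁−P₂V₂)/(n−1) = (365×43.5−4200×7.79)/0.42 = -40100 J.
ΔU = nCvΔT = 4.74×33.3×(830−403) = 67300 J.
Q = ΔU + W = 27200 J.
State after step 1: P = 4200 kPa, V = 7.79 L, T = 830 K.
Step 2 — Isobaric: P stays 4200 kPa; V/T = const ⇒ T₂ = 1730 K, V₂ = 16.2 L.
W = PΔV = 4200×(16.2−7.79) kPa·L = 35500 J.
ΔU = nCvΔT = 4.74×33.3×(1730−830) = 142000 J.
Q = ΔU + W = nCpΔT = 177000 J.
Net over both steps: W = -4600 J, Q = 205000 J, ΔU = 209000 J.

205000 J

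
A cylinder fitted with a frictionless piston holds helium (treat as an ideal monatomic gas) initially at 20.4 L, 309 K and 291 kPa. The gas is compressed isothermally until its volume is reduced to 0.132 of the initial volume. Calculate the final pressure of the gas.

Isothermal: T stays 309 K; PV = const ⇒ V₂ = 2.69 L, P₂ = 2200 kPa.

2200 kPa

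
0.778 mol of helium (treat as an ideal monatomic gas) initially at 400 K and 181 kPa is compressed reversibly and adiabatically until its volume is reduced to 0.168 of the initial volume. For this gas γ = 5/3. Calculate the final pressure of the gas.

V₁ = nRT₁/P₁ = 0.778×8.314×400/181 = 14.3 L.
Adiabatic: TV^(γ−1) = const ⇒ T₂ = 400×(5.95)^0.667 = 1310 K; PV^γ = const ⇒ P₂ = 3540 kPa.

3540 kPa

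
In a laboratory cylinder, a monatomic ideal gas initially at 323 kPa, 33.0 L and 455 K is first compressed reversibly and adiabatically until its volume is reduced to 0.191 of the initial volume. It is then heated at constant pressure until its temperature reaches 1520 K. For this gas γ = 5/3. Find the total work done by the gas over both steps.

n = P₁V₁/(RT₁) = 323×33.0/(8.314×455) = 2.82 mol.
Step 1 — Adiabatic: TV^(γ−1) = const ⇒ T₂ = 455×(5.24)^0.667 = 1370 K; PV^γ = const ⇒ P₂ = 5100 kPa.
ΔU = nCvΔT = 2.82×12.5×(1370−455) = 32200 J.
Q = 0 for an adiabatic process, so W = −ΔU = -32200 J.
State after step 1: P = 5100 kPa, V = 6.30 L, T = 1370 K.
Step 2 — Isobaric: P stays 5100 kPa; V/T = const ⇒ T₂ = 1520 K, V₂ = 6.98 L.
W = PΔV = 5100×(6.98−6.30) kPa·L = 3470 J.
ΔU = nCvΔT = 2.82×12.5×(1520−1370) = 5200 J.
Q = ΔU + W = nCpΔT = 8670 J.
Net over both steps: W = -28800 J, Q = 8670 J, ΔU = 37400 J.

-28800 J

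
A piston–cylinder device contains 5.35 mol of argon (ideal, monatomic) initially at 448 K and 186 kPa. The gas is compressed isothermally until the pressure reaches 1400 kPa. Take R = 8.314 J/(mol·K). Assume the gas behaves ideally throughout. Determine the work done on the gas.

V₁ = nRT₁/P₁ = 5.35×8.314×448/186 = 107 L.
Isothermal: T stays 448 K; PV = const ⇒ V₂ = 14.2 L, P₂ = 1400 kPa.
W = nRT ln(V₂/V₁) = 5.35×8.314×448×ln(0.133) = -40200 J.
Work done on the gas = −W_by = 40200 J.

40200 J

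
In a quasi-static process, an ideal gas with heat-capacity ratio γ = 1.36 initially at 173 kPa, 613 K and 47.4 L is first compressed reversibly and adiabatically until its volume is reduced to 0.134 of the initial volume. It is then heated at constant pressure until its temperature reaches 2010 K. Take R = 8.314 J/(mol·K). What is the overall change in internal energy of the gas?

n = P₁V₁/(RT₁) = 173×47.4/(8.314×613) = 1.61 mol.
Step 1 — Adiabatic: TV^(γ−1) = const ⇒ T₂ = 613×(7.46)^0.360 = 1260 K; PV^γ = const ⇒ P₂ = 2660 kPa.
ΔU = nCvΔT = 1.61×23.1×(1260−613) = 24200 J.
Q = 0 for an adiabatic process, so W = −ΔU = -24200 J.
State after step 1: P = 2660 kPa, V = 6.35 L, T = 1260 K.
Step 2 — Isobaric: P stays 2660 kPa; V/T = const ⇒ T₂ = 2010 K, V₂ = 10.1 L.
W = PΔV = 2660×(10.1−6.35) kPa·L = 9980 J.
ΔU = nCvΔT = 1.61×23.1×(2010−1260) = 27700 J.
Q = ΔU + W = nCpΔT = 37700 J.
Net over both steps: W = -14200 J, Q = 37700 J, ΔU = 51900 J.

51900 J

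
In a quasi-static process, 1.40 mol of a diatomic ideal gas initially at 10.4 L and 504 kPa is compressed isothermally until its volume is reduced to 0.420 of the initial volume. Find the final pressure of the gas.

T₁ = P₁V₁/(nR) = 504×10.4/(1.40×8.314) = 450 K.
Isothermal: T stays 450 K; PV = const ⇒ V₂ = 4.37 L, P₂ = 1200 kPa.

1200 kPa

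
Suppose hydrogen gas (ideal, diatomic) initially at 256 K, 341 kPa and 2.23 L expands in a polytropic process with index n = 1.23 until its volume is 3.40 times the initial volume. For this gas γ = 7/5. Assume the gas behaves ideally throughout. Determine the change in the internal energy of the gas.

-466 J

n = P₁V₁/(RT₁) = 341×2.23/(8.314×256) = 0.357 mol.
Polytropic n=1.23: T₂ = T₁(V₁/V₂)^(n−1) = 256×(0.294)^0.23 = 193 K; P₂ = P₁(V₁/V₂)^n = 75.7 kPa.
For an ideal gas ΔU = nCvΔT with Cv = (5/2)R = 20.8 J/(mol·K).
ΔU = 0.357×20.8×(193−256) = -466 J.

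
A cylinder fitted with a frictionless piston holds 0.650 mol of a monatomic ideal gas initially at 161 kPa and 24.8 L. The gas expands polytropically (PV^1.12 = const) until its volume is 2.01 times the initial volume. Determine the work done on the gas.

-2670 J

T₁ = P₁V₁/(nR) = 161×24.8/(0.650×8.314) = 739 K.
Polytropic n=1.12: T₂ = T₁(V₁/V₂)^(n−1) = 739×(0.498)^0.12 = 679 K; P₂ = P₁(V₁/V₂)^n = 73.7 kPa.
W = (P₁V₁−P₂V₂)/(n−1) = (161×24.8−73.7×49.8)/0.12 = 2670 J.
Work done on the gas = −W_by = -2670 J.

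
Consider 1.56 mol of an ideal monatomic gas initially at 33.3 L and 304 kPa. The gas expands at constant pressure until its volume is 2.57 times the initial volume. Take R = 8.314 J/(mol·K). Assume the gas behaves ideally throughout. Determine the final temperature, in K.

2010 K

T₁ = P₁V₁/(nR) = 304×33.3/(1.56×8.314) = 781 K.
Isobaric: P stays 304 kPa; V/T = const ⇒ T₂ = 2010 K, V₂ = 85.6 L.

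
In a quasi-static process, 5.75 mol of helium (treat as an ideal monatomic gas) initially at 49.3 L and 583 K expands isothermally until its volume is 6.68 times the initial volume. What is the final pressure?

84.6 kPa

P₁ = nRT₁/V₁ = 5.75×8.314×583/49.3 = 565 kPa.
Isothermal: T stays 583 K; PV = const ⇒ V₂ = 329 L, P₂ = 84.6 kPa.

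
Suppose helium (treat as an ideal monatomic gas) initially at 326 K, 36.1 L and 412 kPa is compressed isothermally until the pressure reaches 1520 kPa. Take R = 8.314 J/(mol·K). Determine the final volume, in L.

Isothermal: T stays 326 K; PV = const ⇒ V₂ = 9.79 L, P₂ = 1520 kPa.

9.79 L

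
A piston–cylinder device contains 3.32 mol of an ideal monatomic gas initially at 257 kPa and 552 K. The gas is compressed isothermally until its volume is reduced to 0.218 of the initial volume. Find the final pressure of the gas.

1180 kPa

V₁ = nRT₁/P₁ = 3.32×8.314×552/257 = 59.3 L.
Isothermal: T stays 552 K; PV = const ⇒ V₂ = 12.9 L, P₂ = 1180 kPa.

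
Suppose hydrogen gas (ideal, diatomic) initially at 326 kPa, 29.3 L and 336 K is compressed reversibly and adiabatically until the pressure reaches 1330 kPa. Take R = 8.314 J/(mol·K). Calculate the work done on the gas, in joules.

n = P₁V₁/(RT₁) = 326×29.3/(8.314×336) = 3.42 mol.
Adiabatic: T₂/T₁ = (P₂/P₁)^((γ−1)/γ) ⇒ T₂ = 336×(4.08)^0.286 = 502 K; V₂ = 10.7 L.
ΔU = nCvΔT = 3.42×20.8×(502−336) = 11800 J.
Q = 0 for an adiabatic process, so W = −ΔU = -11800 J.
Work done on the gas = −W_by = 11800 J.

11800 J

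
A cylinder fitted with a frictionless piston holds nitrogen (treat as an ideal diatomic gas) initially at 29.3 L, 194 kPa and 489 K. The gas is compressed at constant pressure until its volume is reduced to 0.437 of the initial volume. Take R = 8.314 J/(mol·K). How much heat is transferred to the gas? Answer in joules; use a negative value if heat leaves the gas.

-11200 J

n = P₁V₁/(RT₁) = 194×29.3/(8.314×489) = 1.40 mol.
Isobaric: P stays 194 kPa; V/T = const ⇒ T₂ = 214 K, V₂ = 12.8 L.
W = PΔV = 194×(12.8−29.3) kPa·L = -3200 J.
ΔU = nCvΔT = 1.40×20.8×(214−489) = -8000 J.
Q = ΔU + W = nCpΔT = -11200 J.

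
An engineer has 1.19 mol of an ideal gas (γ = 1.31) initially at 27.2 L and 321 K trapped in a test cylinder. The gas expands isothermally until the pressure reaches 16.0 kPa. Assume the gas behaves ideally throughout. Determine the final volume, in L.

198 L

P₁ = nRT₁/V₁ = 1.19×8.314×321/27.2 = 117 kPa.
Isothermal: T stays 321 K; PV = const ⇒ V₂ = 198 L, P₂ = 16.0 kPa.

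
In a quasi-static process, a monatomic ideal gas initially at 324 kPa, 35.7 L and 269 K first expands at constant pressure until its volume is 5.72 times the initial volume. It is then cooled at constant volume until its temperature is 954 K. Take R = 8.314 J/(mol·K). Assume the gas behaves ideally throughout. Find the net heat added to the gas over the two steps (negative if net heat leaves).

98800 J

n = P₁V₁/(RT₁) = 324×35.7/(8.314×269) = 5.17 mol.
Step 1 — Isobaric: P stays 324 kPa; V/T = const ⇒ T₂ = 1540 K, V₂ = 204 L.
W = PΔV = 324×(204−35.7) kPa·L = 54600 J.
ΔU = nCvΔT = 5.17×12.5×(1540−269) = 81900 J.
Q = ΔU + W = nCpΔT = 136000 J.
State after step 1: P = 324 kPa, V = 204 L, T = 1540 K.
Step 2 — Isochoric: V stays 204 L; P/T = const ⇒ T₂ = 954 K, P₂ = 201 kPa.
W = 0 (no volume change).
ΔU = nCvΔT = 5.17×12.5×(954−1540) = -37700 J.
Q = ΔU = -37700 J.
Net over both steps: W = 54600 J, Q = 98800 J, ΔU = 44200 J.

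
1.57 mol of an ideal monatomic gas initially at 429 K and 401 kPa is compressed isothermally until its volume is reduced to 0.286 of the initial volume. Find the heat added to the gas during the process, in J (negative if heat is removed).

-7010 J

V₁ = nRT₁/P₁ = 1.57×8.314×429/401 = 14.0 L.
Isothermal: T stays 429 K; PV = const ⇒ V₂ = 3.99 L, P₂ = 1400 kPa.
ΔU = 0 (ideal gas, T constant).
W = nRT ln(V₂/V₁) = 1.57×8.314×429×ln(0.286) = -7010 J.
Q = ΔU + W = -7010 J.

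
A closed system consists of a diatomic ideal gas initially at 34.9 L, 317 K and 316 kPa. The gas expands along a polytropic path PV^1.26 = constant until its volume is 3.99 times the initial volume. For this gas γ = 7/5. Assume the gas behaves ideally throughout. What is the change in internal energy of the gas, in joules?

n = P₁V₁/(RT₁) = 316×34.9/(8.314×317) = 4.18 mol.
Polytropic n=1.26: T₂ = T₁(V₁/V₂)^(n−1) = 317×(0.251)^0.26 = 221 K; P₂ = P₁(V₁/V₂)^n = 55.3 kPa.
For an ideal gas ΔU = nCvΔT with Cv = (5/2)R = 20.8 J/(mol·K).
ΔU = 4.18×20.8×(221−317) = -8330 J.

-8330 J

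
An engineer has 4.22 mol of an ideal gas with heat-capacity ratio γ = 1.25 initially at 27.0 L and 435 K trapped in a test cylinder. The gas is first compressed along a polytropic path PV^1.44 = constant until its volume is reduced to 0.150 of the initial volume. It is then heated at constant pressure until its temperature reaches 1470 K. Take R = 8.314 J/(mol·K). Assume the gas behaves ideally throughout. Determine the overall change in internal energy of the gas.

145000 J

P₁ = nRT₁/V₁ = 4.22×8.314×435/27.0 = 565 kPa.
Step 1 — Polytropic n=1.44: T₂ = T₁(V₁/V₂)^(n−1) = 435×(6.67)^0.44 = 1000 K; P₂ = P₁(V₁/V₂)^n = 8680 kPa.
W = (P₁V₁−P₂V₂)/(n−1) = (565×27.0−8680×4.05)/0.44 = -45200 J.
ΔU = nCvΔT = 4.22×33.3×(1000−435) = 79600 J.
Q = ΔU + W = 34400 J.
State after step 1: P = 8680 kPa, V = 4.05 L, T = 1000 K.
Step 2 — Isobaric: P stays 8680 kPa; V/T = const ⇒ T₂ = 1470 K, V₂ = 5.94 L.
W = PΔV = 8680×(5.94−4.05) kPa·L = 16400 J.
ΔU = nCvΔT = 4.22×33.3×(1470−1000) = 65600 J.
Q = ΔU + W = nCpΔT = 82000 J.
Net over both steps: W = -28800 J, Q = 116000 J, ΔU = 145000 J.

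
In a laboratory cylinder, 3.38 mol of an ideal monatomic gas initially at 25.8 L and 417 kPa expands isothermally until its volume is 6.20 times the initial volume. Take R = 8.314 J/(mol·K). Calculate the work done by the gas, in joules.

19600 J

T₁ = P₁V₁/(nR) = 417×25.8/(3.38×8.314) = 383 K.
Isothermal: T stays 383 K; PV = const ⇒ V₂ = 160 L, P₂ = 67.3 kPa.
W = nRT ln(V₂/V₁) = 3.38×8.314×383×ln(6.20) = 19600 J.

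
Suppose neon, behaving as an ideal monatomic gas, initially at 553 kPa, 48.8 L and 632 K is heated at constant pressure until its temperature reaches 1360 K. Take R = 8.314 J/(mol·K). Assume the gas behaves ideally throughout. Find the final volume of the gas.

Isobaric: P stays 553 kPa; V/T = const ⇒ T₂ = 1360 K, V₂ = 105 L.

105 L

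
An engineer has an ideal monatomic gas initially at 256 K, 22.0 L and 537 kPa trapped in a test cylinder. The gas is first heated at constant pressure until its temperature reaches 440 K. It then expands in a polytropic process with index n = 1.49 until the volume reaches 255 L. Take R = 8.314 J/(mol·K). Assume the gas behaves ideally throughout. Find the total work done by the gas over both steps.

33700 J

n = P₁V₁/(RT₁) = 537×22.0/(8.314×256) = 5.55 mol.
Step 1 — Isobaric: P stays 537 kPa; V/T = const ⇒ T₂ = 440 K, V₂ = 37.8 L.
W = PΔV = 537×(37.8−22.0) kPa·L = 8490 J.
ΔU = nCvΔT = 5.55×12.5×(440−256) = 12700 J.
Q = ΔU + W = nCpΔT = 21200 J.
State after step 1: P = 537 kPa, V = 37.8 L, T = 440 K.
Step 2 — Polytropic n=1.49: T₂ = T₁(V₁/V₂)^(n−1) = 440×(0.148)^0.49 = 173 K; P₂ = P₁(V₁/V₂)^n = 31.3 kPa.
W = (P₁V₁−P₂V₂)/(n−1) = (537×37.8−31.3×255)/0.49 = 25200 J.
ΔU = nCvΔT = 5.55×12.5×(173−440) = -18500 J.
Q = ΔU + W = 6670 J.
Net over both steps: W = 33700 J, Q = 27900 J, ΔU = -5770 J.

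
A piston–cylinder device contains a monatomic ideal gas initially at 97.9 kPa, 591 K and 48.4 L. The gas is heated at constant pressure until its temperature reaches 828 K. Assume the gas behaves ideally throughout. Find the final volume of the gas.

Isobaric: P stays 97.9 kPa; V/T = const ⇒ T₂ = 828 K, V₂ = 67.8 L.

67.8 L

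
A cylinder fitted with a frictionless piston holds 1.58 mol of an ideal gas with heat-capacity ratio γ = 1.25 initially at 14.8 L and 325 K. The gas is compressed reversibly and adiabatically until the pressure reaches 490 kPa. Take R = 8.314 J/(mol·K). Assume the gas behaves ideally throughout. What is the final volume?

P₁ = nRT₁/V₁ = 1.58×8.314×325/14.8 = 288 kPa.
Adiabatic: T₂/T₁ = (P₂/P₁)^((γ−1)/γ) ⇒ T₂ = 325×(1.70)^0.200 = 361 K; V₂ = 9.69 L.

9.69 L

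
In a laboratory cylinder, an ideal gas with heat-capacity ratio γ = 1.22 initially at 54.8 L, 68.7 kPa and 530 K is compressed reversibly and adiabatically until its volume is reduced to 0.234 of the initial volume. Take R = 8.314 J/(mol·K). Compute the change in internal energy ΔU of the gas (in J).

n = P₁V₁/(RT₁) = 68.7×54.8/(8.314×530) = 0.854 mol.
Adiabatic: TV^(γ−1) = const ⇒ T₂ = 530×(4.27)^0.220 = 730 K; PV^γ = const ⇒ P₂ = 404 kPa.
For an ideal gas ΔU = nCvΔT with Cv = R/(γ−1) = 37.8 J/(mol·K).
ΔU = 0.854×37.8×(730−530) = 6440 J.

6440 J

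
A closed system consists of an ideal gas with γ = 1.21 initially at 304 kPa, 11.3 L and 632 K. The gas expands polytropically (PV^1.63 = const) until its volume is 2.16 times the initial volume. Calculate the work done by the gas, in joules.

n = P₁V₁/(RT₁) = 304×11.3/(8.314×632) = 0.654 mol.
Polytropic n=1.63: T₂ = T₁(V₁/V₂)^(n−1) = 632×(0.463)^0.63 = 389 K; P₂ = P₁(V₁/V₂)^n = 86.6 kPa.
W = (P₁V₁−P₂V₂)/(n−1) = (304×11.3−86.6×24.4)/0.63 = 2100 J.

2100 J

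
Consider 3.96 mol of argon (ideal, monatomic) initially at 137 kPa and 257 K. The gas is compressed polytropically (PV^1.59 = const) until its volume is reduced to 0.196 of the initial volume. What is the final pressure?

1830 kPa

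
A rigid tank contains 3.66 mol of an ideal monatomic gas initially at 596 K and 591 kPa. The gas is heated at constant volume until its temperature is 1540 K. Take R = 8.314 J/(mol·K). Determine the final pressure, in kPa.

1530 kPa

V₁ = nRT₁/P₁ = 3.66×8.314×596/591 = 30.7 L.
Isochoric: V stays 30.7 L; P/T = const ⇒ T₂ = 1540 K, P₂ = 1530 kPa.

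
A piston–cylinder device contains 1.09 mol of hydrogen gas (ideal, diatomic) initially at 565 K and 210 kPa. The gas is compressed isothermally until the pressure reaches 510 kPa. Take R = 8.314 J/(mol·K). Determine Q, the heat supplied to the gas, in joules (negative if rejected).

V₁ = nRT₁/P₁ = 1.09×8.314×565/210 = 24.4 L.
Isothermal: T stays 565 K; PV = const ⇒ V₂ = 10.0 L, P₂ = 510 kPa.
ΔU = 0 (ideal gas, T constant).
W = nRT ln(V₂/V₁) = 1.09×8.314×565×ln(0.412) = -4540 J.
Q = ΔU + W = -4540 J.

-4540 J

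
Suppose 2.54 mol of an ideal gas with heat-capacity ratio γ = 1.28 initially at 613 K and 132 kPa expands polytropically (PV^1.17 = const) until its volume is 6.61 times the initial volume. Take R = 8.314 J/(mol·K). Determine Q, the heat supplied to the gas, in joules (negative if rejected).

V₁ = nRT₁/P₁ = 2.54×8.314×613/132 = 98.1 L.
Polytropic n=1.17: T₂ = T₁(V₁/V₂)^(n−1) = 613×(0.151)^0.17 = 445 K; P₂ = P₁(V₁/V₂)^n = 14.5 kPa.
W = (P₁V₁−P₂V₂)/(n−1) = (132×98.1−14.5×648)/0.17 = 20900 J.
ΔU = nCvΔT = 2.54×29.7×(445−613) = -12700 J.
Q = ΔU + W = 8220 J.

8220 J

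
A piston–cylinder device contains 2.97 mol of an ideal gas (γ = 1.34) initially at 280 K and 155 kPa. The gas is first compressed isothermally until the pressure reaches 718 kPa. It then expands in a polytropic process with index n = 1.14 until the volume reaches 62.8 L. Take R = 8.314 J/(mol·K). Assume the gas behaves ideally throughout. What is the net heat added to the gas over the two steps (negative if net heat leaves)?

-3890 J

V₁ = nRT₁/P₁ = 2.97×8.314×280/155 = 44.6 L.
Step 1 — Isothermal: T stays 280 K; PV = const ⇒ V₂ = 9.63 L, P₂ = 718 kPa.
ΔU = 0 (ideal gas, T constant).
W = nRT ln(V₂/V₁) = 2.97×8.314×280×ln(0.216) = -10600 J.
Q = ΔU + W = -10600 J.
State after step 1: P = 718 kPa, V = 9.63 L, T = 280 K.
Step 2 — Polytropic n=1.14: T₂ = T₁(V₁/V₂)^(n−1) = 280×(0.153)^0.14 = 215 K; P₂ = P₁(V₁/V₂)^n = 84.7 kPa.
W = (P₁V₁−P₂V₂)/(n−1) = (718×9.63−84.7×62.8)/0.14 = 11400 J.
ΔU = nCvΔT = 2.97×24.5×(215−280) = -4700 J.
Q = ΔU + W = 6710 J.
Net over both steps: W = 803 J, Q = -3890 J, ΔU = -4700 J.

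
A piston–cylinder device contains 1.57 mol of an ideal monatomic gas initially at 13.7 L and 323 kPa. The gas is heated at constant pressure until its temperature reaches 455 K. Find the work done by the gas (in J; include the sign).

1510 J

T₁ = P₁V₁/(nR) = 323×13.7/(1.57×8.314) = 339 K.
Isobaric: P stays 323 kPa; V/T = const ⇒ T₂ = 455 K, V₂ = 18.4 L.
W = PΔV = 323×(18.4−13.7) kPa·L = 1510 J.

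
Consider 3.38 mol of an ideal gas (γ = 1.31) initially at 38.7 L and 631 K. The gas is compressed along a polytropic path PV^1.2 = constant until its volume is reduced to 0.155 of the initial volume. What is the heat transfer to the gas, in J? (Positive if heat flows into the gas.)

P₁ = nRT₁/V₁ = 3.38×8.314×631/38.7 = 458 kPa.
Polytropic n=1.2: T₂ = T₁(V₁/V₂)^(n−1) = 631×(6.45)^0.20 = 916 K; P₂ = P₁(V₁/V₂)^n = 4290 kPa.
W = (P₁V₁−P₂V₂)/(n−1) = (458×38.7−4290×6.00)/0.20 = -40100 J.
ΔU = nCvΔT = 3.38×26.8×(916−631) = 25800 J.
Q = ΔU + W = -14200 J.

-14200 J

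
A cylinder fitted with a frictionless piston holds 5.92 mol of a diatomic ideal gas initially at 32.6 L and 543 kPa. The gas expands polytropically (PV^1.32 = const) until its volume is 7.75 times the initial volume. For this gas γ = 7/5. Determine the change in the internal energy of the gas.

-21300 J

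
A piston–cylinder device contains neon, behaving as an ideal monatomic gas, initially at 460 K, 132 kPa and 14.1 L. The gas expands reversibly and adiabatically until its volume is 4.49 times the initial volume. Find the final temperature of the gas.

169 K

Adiabatic: TV^(γ−1) = const ⇒ T₂ = 460×(0.223)^0.667 = 169 K; PV^γ = const ⇒ P₂ = 10.8 kPa.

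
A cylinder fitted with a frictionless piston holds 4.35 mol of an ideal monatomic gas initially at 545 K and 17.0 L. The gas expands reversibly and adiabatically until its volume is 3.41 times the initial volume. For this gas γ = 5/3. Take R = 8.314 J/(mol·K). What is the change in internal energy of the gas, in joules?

P₁ = nRT₁/V₁ = 4.35×8.314×545/17.0 = 1160 kPa.
Adiabatic: TV^(γ−1) = const ⇒ T₂ = 545×(0.293)^0.667 = 241 K; PV^γ = const ⇒ P₂ = 150 kPa.
For an ideal gas ΔU = nCvΔT with Cv = (3/2)R = 12.5 J/(mol·K).
ΔU = 4.35×12.5×(241−545) = -16500 J.

-16500 J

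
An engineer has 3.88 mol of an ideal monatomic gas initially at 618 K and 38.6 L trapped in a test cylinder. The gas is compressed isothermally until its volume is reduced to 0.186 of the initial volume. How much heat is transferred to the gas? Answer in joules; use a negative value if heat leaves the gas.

P₁ = nRT₁/V₁ = 3.88×8.314×618/38.6 = 516 kPa.
Isothermal: T stays 618 K; PV = const ⇒ V₂ = 7.18 L, P₂ = 2780 kPa.
ΔU = 0 (ideal gas, T constant).
W = nRT ln(V₂/V₁) = 3.88×8.314×618×ln(0.186) = -33500 J.
Q = ΔU + W = -33500 J.

-33500 J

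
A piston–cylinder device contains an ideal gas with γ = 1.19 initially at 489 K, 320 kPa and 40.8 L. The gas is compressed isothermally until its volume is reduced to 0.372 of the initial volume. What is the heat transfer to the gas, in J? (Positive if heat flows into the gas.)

-12900 J

n = P₁V₁/(RT₁) = 320×40.8/(8.314×489) = 3.21 mol.
Isothermal: T stays 489 K; PV = const ⇒ V₂ = 15.2 L, P₂ = 860 kPa.
ΔU = 0 (ideal gas, T constant).
W = nRT ln(V₂/V₁) = 3.21×8.314×489×ln(0.372) = -12900 J.
Q = ΔU + W = -12900 J.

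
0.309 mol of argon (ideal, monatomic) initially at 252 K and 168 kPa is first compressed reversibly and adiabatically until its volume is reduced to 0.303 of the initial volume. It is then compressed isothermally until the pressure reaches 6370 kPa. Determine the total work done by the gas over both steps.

-3540 J

V₁ = nRT₁/P₁ = 0.309×8.314×252/168 = 3.85 L.
Step 1 — Adiabatic: TV^(γ−1) = const ⇒ T₂ = 252×(3.30)^0.667 = 559 K; PV^γ = const ⇒ P₂ = 1230 kPa.
ΔU = nCvΔT = 0.309×12.5×(559−252) = 1180 J.
Q = 0 for an adiabatic process, so W = −ΔU = -1180 J.
State after step 1: P = 1230 kPa, V = 1.17 L, T = 559 K.
Step 2 — Isothermal: T stays 559 K; PV = const ⇒ V₂ = 0.225 L, P₂ = 6370 kPa.
ΔU = 0 (ideal gas, T constant).
W = nRT ln(V₂/V₁) = 0.309×8.314×559×ln(0.193) = -2360 J.
Q = ΔU + W = -2360 J.
Net over both steps: W = -3540 J, Q = -2360 J, ΔU = 1180 J.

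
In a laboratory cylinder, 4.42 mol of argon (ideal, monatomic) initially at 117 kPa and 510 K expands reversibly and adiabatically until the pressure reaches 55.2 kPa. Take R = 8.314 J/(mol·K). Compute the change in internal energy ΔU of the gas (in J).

-7300 J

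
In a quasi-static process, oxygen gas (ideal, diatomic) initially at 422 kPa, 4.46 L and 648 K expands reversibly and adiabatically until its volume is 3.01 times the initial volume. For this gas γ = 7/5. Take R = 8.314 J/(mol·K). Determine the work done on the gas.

n = P₁V₁/(RT₁) = 422×4.46/(8.314×648) = 0.349 mol.
Adiabatic: TV^(γ−1) = const ⇒ T₂ = 648×(0.332)^0.400 = 417 K; PV^γ = const ⇒ P₂ = 90.2 kPa.
ΔU = nCvΔT = 0.349×20.8×(417−648) = -1680 J.
Q = 0 for an adiabatic process, so W = −ΔU = 1680 J.
Work done on the gas = −W_by = -1680 J.

-1680 J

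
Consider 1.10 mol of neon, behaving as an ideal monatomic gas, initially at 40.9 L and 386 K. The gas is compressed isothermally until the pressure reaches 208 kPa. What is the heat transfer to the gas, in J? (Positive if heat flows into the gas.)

P₁ = nRT₁/V₁ = 1.10×8.314×386/40.9 = 86.3 kPa.
Isothermal: T stays 386 K; PV = const ⇒ V₂ = 17.0 L, P₂ = 208 kPa.
ΔU = 0 (ideal gas, T constant).
W = nRT ln(V₂/V₁) = 1.10×8.314×386×ln(0.415) = -3110 J.
Q = ΔU + W = -3110 J.

-3110 J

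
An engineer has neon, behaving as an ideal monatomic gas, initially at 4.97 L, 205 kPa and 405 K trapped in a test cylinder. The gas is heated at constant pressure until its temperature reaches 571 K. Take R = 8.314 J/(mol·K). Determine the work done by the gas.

n = P₁V₁/(RT₁) = 205×4.97/(8.314×405) = 0.303 mol.
Isobaric: P stays 205 kPa; V/T = const ⇒ T₂ = 571 K, V₂ = 7.01 L.
W = PΔV = 205×(7.01−4.97) kPa·L = 418 J.

418 J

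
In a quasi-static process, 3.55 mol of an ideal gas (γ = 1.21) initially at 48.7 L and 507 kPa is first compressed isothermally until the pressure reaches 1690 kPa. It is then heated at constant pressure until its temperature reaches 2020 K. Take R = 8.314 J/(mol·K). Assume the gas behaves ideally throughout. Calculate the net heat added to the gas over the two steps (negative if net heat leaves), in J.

T₁ = P₁V₁/(nR) = 507×48.7/(3.55×8.314) = 837 K.
Step 1 — Isothermal: T stays 837 K; PV = const ⇒ V₂ = 14.6 L, P₂ = 1690 kPa.
ΔU = 0 (ideal gas, T constant).
W = nRT ln(V₂/V₁) = 3.55×8.314×837×ln(0.300) = -29700 J.
Q = ΔU + W = -29700 J.
State after step 1: P = 1690 kPa, V = 14.6 L, T = 837 K.
Step 2 — Isobaric: P stays 1690 kPa; V/T = const ⇒ T₂ = 2020 K, V₂ = 35.3 L.
W = PΔV = 1690×(35.3−14.6) kPa·L = 34900 J.
ΔU = nCvΔT = 3.55×39.6×(2020−837) = 166000 J.
Q = ΔU + W = nCpΔT = 201000 J.
Net over both steps: W = 5200 J, Q = 172000 J, ΔU = 166000 J.

172000 J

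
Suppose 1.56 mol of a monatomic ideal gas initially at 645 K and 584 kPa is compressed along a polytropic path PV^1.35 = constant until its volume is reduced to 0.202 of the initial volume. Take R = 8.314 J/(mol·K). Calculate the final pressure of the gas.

5060 kPa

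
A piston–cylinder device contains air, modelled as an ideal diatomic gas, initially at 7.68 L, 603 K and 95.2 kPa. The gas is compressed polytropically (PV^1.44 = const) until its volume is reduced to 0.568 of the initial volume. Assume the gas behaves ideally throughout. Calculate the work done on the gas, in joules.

n = P₁V₁/(RT₁) = 95.2×7.68/(8.314×603) = 0.146 mol.
Polytropic n=1.44: T₂ = T₁(V₁/V₂)^(n−1) = 603×(1.76)^0.44 = 773 K; P₂ = P₁(V₁/V₂)^n = 215 kPa.
W = (P₁V₁−P₂V₂)/(n−1) = (95.2×7.68−215×4.36)/0.44 = -470 J.
Work done on the gas = −W_by = 470 J.

470 J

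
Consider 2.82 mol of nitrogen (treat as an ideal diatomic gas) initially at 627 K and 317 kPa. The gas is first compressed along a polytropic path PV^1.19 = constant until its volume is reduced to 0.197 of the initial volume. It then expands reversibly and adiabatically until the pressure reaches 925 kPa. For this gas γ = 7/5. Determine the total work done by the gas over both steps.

V₁ = nRT₁/P₁ = 2.82×8.314×627/317 = 46.4 L.
Step 1 — Polytropic n=1.19: T₂ = T₁(V₁/V₂)^(n−1) = 627×(5.08)^0.19 = 854 K; P₂ = P₁(V₁/V₂)^n = 2190 kPa.
W = (P₁V₁−P₂V₂)/(n−1) = (317×46.4−2190×9.14)/0.19 = -28000 J.
ΔU = nCvΔT = 2.82×20.8×(854−627) = 13300 J.
Q = ΔU + W = -14700 J.
State after step 1: P = 2190 kPa, V = 9.14 L, T = 854 K.
Step 2 — Adiabatic: T₂/T₁ = (P₂/P₁)^((γ−1)/γ) ⇒ T₂ = 854×(0.422)^0.286 = 667 K; V₂ = 16.9 L.
ΔU = nCvΔT = 2.82×20.8×(667−854) = -10900 J.
Q = 0 for an adiabatic process, so W = −ΔU = 10900 J.
Net over both steps: W = -17100 J, Q = -14700 J, ΔU = 2360 J.

-17100 J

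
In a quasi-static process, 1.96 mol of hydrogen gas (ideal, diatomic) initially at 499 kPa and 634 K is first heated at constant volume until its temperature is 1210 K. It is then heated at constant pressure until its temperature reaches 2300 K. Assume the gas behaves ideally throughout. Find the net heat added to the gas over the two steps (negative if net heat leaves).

85600 J

V₁ = nRT₁/P₁ = 1.96×8.314×634/499 = 20.7 L.
Step 1 — Isochoric: V stays 20.7 L; P/T = const ⇒ T₂ = 1210 K, P₂ = 952 kPa.
W = 0 (no volume change).
ΔU = nCvΔT = 1.96×20.8×(1210−634) = 23500 J.
Q = ΔU = 23500 J.
State after step 1: P = 952 kPa, V = 20.7 L, T = 1210 K.
Step 2 — Isobaric: P stays 952 kPa; V/T = const ⇒ T₂ = 2300 K, V₂ = 39.4 L.
W = PΔV = 952×(39.4−20.7) kPa·L = 17800 J.
ΔU = nCvΔT = 1.96×20.8×(2300−1210) = 44400 J.
Q = ΔU + W = nCpΔT = 62200 J.
Net over both steps: W = 17800 J, Q = 85600 J, ΔU = 67900 J.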